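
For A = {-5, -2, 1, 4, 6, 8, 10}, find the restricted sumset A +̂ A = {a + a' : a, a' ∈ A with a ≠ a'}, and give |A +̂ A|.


Restricted sumset: A +̂ A = {a + a' : a ∈ A, a' ∈ A, a ≠ a'}.
Equivalently, take A + A and drop any sum 2a that is achievable ONLY as a + a for a ∈ A (i.e. sums representable only with equal summands).
Enumerate pairs (a, a') with a < a' (symmetric, so each unordered pair gives one sum; this covers all a ≠ a'):
  -5 + -2 = -7
  -5 + 1 = -4
  -5 + 4 = -1
  -5 + 6 = 1
  -5 + 8 = 3
  -5 + 10 = 5
  -2 + 1 = -1
  -2 + 4 = 2
  -2 + 6 = 4
  -2 + 8 = 6
  -2 + 10 = 8
  1 + 4 = 5
  1 + 6 = 7
  1 + 8 = 9
  1 + 10 = 11
  4 + 6 = 10
  4 + 8 = 12
  4 + 10 = 14
  6 + 8 = 14
  6 + 10 = 16
  8 + 10 = 18
Collected distinct sums: {-7, -4, -1, 1, 2, 3, 4, 5, 6, 7, 8, 9, 10, 11, 12, 14, 16, 18}
|A +̂ A| = 18
(Reference bound: |A +̂ A| ≥ 2|A| - 3 for |A| ≥ 2, with |A| = 7 giving ≥ 11.)

|A +̂ A| = 18


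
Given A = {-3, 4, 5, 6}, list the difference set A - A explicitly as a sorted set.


A - A = {a - a' : a, a' ∈ A}.
Compute a - a' for each ordered pair (a, a'):
a = -3: -3--3=0, -3-4=-7, -3-5=-8, -3-6=-9
a = 4: 4--3=7, 4-4=0, 4-5=-1, 4-6=-2
a = 5: 5--3=8, 5-4=1, 5-5=0, 5-6=-1
a = 6: 6--3=9, 6-4=2, 6-5=1, 6-6=0
Collecting distinct values (and noting 0 appears from a-a):
A - A = {-9, -8, -7, -2, -1, 0, 1, 2, 7, 8, 9}
|A - A| = 11

A - A = {-9, -8, -7, -2, -1, 0, 1, 2, 7, 8, 9}


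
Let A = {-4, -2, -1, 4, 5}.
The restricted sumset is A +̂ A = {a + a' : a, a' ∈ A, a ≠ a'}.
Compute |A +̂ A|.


Restricted sumset: A +̂ A = {a + a' : a ∈ A, a' ∈ A, a ≠ a'}.
Equivalently, take A + A and drop any sum 2a that is achievable ONLY as a + a for a ∈ A (i.e. sums representable only with equal summands).
Enumerate pairs (a, a') with a < a' (symmetric, so each unordered pair gives one sum; this covers all a ≠ a'):
  -4 + -2 = -6
  -4 + -1 = -5
  -4 + 4 = 0
  -4 + 5 = 1
  -2 + -1 = -3
  -2 + 4 = 2
  -2 + 5 = 3
  -1 + 4 = 3
  -1 + 5 = 4
  4 + 5 = 9
Collected distinct sums: {-6, -5, -3, 0, 1, 2, 3, 4, 9}
|A +̂ A| = 9
(Reference bound: |A +̂ A| ≥ 2|A| - 3 for |A| ≥ 2, with |A| = 5 giving ≥ 7.)

|A +̂ A| = 9


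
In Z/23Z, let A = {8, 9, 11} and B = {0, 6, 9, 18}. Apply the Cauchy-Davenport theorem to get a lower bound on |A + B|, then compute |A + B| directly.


Cauchy-Davenport: |A + B| ≥ min(p, |A| + |B| - 1) for A, B nonempty in Z/pZ.
|A| = 3, |B| = 4, p = 23.
CD lower bound = min(23, 3 + 4 - 1) = min(23, 6) = 6.
Compute A + B mod 23 directly:
a = 8: 8+0=8, 8+6=14, 8+9=17, 8+18=3
a = 9: 9+0=9, 9+6=15, 9+9=18, 9+18=4
a = 11: 11+0=11, 11+6=17, 11+9=20, 11+18=6
A + B = {3, 4, 6, 8, 9, 11, 14, 15, 17, 18, 20}, so |A + B| = 11.
Verify: 11 ≥ 6? Yes ✓.

CD lower bound = 6, actual |A + B| = 11.


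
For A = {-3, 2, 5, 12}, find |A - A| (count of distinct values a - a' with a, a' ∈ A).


A - A = {a - a' : a, a' ∈ A}; |A| = 4.
Bounds: 2|A|-1 ≤ |A - A| ≤ |A|² - |A| + 1, i.e. 7 ≤ |A - A| ≤ 13.
Note: 0 ∈ A - A always (from a - a). The set is symmetric: if d ∈ A - A then -d ∈ A - A.
Enumerate nonzero differences d = a - a' with a > a' (then include -d):
Positive differences: {3, 5, 7, 8, 10, 15}
Full difference set: {0} ∪ (positive diffs) ∪ (negative diffs).
|A - A| = 1 + 2·6 = 13 (matches direct enumeration: 13).

|A - A| = 13


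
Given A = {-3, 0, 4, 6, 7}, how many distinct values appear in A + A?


A + A = {a + a' : a, a' ∈ A}; |A| = 5.
General bounds: 2|A| - 1 ≤ |A + A| ≤ |A|(|A|+1)/2, i.e. 9 ≤ |A + A| ≤ 15.
Lower bound 2|A|-1 is attained iff A is an arithmetic progression.
Enumerate sums a + a' for a ≤ a' (symmetric, so this suffices):
a = -3: -3+-3=-6, -3+0=-3, -3+4=1, -3+6=3, -3+7=4
a = 0: 0+0=0, 0+4=4, 0+6=6, 0+7=7
a = 4: 4+4=8, 4+6=10, 4+7=11
a = 6: 6+6=12, 6+7=13
a = 7: 7+7=14
Distinct sums: {-6, -3, 0, 1, 3, 4, 6, 7, 8, 10, 11, 12, 13, 14}
|A + A| = 14

|A + A| = 14


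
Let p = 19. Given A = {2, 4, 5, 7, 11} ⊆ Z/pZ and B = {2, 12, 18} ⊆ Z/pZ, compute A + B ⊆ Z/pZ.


Work in Z/19Z: reduce every sum a + b modulo 19.
Enumerate all 15 pairs:
a = 2: 2+2=4, 2+12=14, 2+18=1
a = 4: 4+2=6, 4+12=16, 4+18=3
a = 5: 5+2=7, 5+12=17, 5+18=4
a = 7: 7+2=9, 7+12=0, 7+18=6
a = 11: 11+2=13, 11+12=4, 11+18=10
Distinct residues collected: {0, 1, 3, 4, 6, 7, 9, 10, 13, 14, 16, 17}
|A + B| = 12 (out of 19 total residues).

A + B = {0, 1, 3, 4, 6, 7, 9, 10, 13, 14, 16, 17}


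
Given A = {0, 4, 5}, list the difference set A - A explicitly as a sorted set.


A - A = {a - a' : a, a' ∈ A}.
Compute a - a' for each ordered pair (a, a'):
a = 0: 0-0=0, 0-4=-4, 0-5=-5
a = 4: 4-0=4, 4-4=0, 4-5=-1
a = 5: 5-0=5, 5-4=1, 5-5=0
Collecting distinct values (and noting 0 appears from a-a):
A - A = {-5, -4, -1, 0, 1, 4, 5}
|A - A| = 7

A - A = {-5, -4, -1, 0, 1, 4, 5}


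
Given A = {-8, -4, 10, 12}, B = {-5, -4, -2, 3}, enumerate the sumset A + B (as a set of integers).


A + B = {a + b : a ∈ A, b ∈ B}.
Enumerate all |A|·|B| = 4·4 = 16 pairs (a, b) and collect distinct sums.
a = -8: -8+-5=-13, -8+-4=-12, -8+-2=-10, -8+3=-5
a = -4: -4+-5=-9, -4+-4=-8, -4+-2=-6, -4+3=-1
a = 10: 10+-5=5, 10+-4=6, 10+-2=8, 10+3=13
a = 12: 12+-5=7, 12+-4=8, 12+-2=10, 12+3=15
Collecting distinct sums: A + B = {-13, -12, -10, -9, -8, -6, -5, -1, 5, 6, 7, 8, 10, 13, 15}
|A + B| = 15

A + B = {-13, -12, -10, -9, -8, -6, -5, -1, 5, 6, 7, 8, 10, 13, 15}


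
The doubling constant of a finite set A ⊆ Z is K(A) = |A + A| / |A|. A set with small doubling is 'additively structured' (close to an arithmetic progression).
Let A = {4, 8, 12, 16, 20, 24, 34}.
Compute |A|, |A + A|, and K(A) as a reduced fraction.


|A| = 7.
Compute A + A by enumerating all 49 pairs.
A + A = {8, 12, 16, 20, 24, 28, 32, 36, 38, 40, 42, 44, 46, 48, 50, 54, 58, 68}, so |A + A| = 18.
K = |A + A| / |A| = 18/7 (already in lowest terms) ≈ 2.5714.
Reference: AP of size 7 gives K = 13/7 ≈ 1.8571; a fully generic set of size 7 gives K ≈ 4.0000.

|A| = 7, |A + A| = 18, K = 18/7.


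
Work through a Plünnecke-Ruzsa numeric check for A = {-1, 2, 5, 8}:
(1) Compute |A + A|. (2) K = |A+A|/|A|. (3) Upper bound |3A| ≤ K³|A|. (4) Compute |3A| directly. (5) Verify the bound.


|A| = 4.
Step 1: Compute A + A by enumerating all 16 pairs.
A + A = {-2, 1, 4, 7, 10, 13, 16}, so |A + A| = 7.
Step 2: Doubling constant K = |A + A|/|A| = 7/4 = 7/4 ≈ 1.7500.
Step 3: Plünnecke-Ruzsa gives |3A| ≤ K³·|A| = (1.7500)³ · 4 ≈ 21.4375.
Step 4: Compute 3A = A + A + A directly by enumerating all triples (a,b,c) ∈ A³; |3A| = 10.
Step 5: Check 10 ≤ 21.4375? Yes ✓.

K = 7/4, Plünnecke-Ruzsa bound K³|A| ≈ 21.4375, |3A| = 10, inequality holds.


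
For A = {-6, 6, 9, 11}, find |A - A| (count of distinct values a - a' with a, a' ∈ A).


A - A = {a - a' : a, a' ∈ A}; |A| = 4.
Bounds: 2|A|-1 ≤ |A - A| ≤ |A|² - |A| + 1, i.e. 7 ≤ |A - A| ≤ 13.
Note: 0 ∈ A - A always (from a - a). The set is symmetric: if d ∈ A - A then -d ∈ A - A.
Enumerate nonzero differences d = a - a' with a > a' (then include -d):
Positive differences: {2, 3, 5, 12, 15, 17}
Full difference set: {0} ∪ (positive diffs) ∪ (negative diffs).
|A - A| = 1 + 2·6 = 13 (matches direct enumeration: 13).

|A - A| = 13


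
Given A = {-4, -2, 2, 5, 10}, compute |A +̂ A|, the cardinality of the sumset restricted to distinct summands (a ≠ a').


Restricted sumset: A +̂ A = {a + a' : a ∈ A, a' ∈ A, a ≠ a'}.
Equivalently, take A + A and drop any sum 2a that is achievable ONLY as a + a for a ∈ A (i.e. sums representable only with equal summands).
Enumerate pairs (a, a') with a < a' (symmetric, so each unordered pair gives one sum; this covers all a ≠ a'):
  -4 + -2 = -6
  -4 + 2 = -2
  -4 + 5 = 1
  -4 + 10 = 6
  -2 + 2 = 0
  -2 + 5 = 3
  -2 + 10 = 8
  2 + 5 = 7
  2 + 10 = 12
  5 + 10 = 15
Collected distinct sums: {-6, -2, 0, 1, 3, 6, 7, 8, 12, 15}
|A +̂ A| = 10
(Reference bound: |A +̂ A| ≥ 2|A| - 3 for |A| ≥ 2, with |A| = 5 giving ≥ 7.)

|A +̂ A| = 10


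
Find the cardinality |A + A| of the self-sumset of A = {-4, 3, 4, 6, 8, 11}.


A + A = {a + a' : a, a' ∈ A}; |A| = 6.
General bounds: 2|A| - 1 ≤ |A + A| ≤ |A|(|A|+1)/2, i.e. 11 ≤ |A + A| ≤ 21.
Lower bound 2|A|-1 is attained iff A is an arithmetic progression.
Enumerate sums a + a' for a ≤ a' (symmetric, so this suffices):
a = -4: -4+-4=-8, -4+3=-1, -4+4=0, -4+6=2, -4+8=4, -4+11=7
a = 3: 3+3=6, 3+4=7, 3+6=9, 3+8=11, 3+11=14
a = 4: 4+4=8, 4+6=10, 4+8=12, 4+11=15
a = 6: 6+6=12, 6+8=14, 6+11=17
a = 8: 8+8=16, 8+11=19
a = 11: 11+11=22
Distinct sums: {-8, -1, 0, 2, 4, 6, 7, 8, 9, 10, 11, 12, 14, 15, 16, 17, 19, 22}
|A + A| = 18

|A + A| = 18


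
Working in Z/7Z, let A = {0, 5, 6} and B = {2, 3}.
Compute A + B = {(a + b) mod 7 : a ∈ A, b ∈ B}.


Work in Z/7Z: reduce every sum a + b modulo 7.
Enumerate all 6 pairs:
a = 0: 0+2=2, 0+3=3
a = 5: 5+2=0, 5+3=1
a = 6: 6+2=1, 6+3=2
Distinct residues collected: {0, 1, 2, 3}
|A + B| = 4 (out of 7 total residues).

A + B = {0, 1, 2, 3}


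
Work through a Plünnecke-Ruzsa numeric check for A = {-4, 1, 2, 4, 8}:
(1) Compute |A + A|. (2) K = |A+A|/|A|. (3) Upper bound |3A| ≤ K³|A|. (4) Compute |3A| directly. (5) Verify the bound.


|A| = 5.
Step 1: Compute A + A by enumerating all 25 pairs.
A + A = {-8, -3, -2, 0, 2, 3, 4, 5, 6, 8, 9, 10, 12, 16}, so |A + A| = 14.
Step 2: Doubling constant K = |A + A|/|A| = 14/5 = 14/5 ≈ 2.8000.
Step 3: Plünnecke-Ruzsa gives |3A| ≤ K³·|A| = (2.8000)³ · 5 ≈ 109.7600.
Step 4: Compute 3A = A + A + A directly by enumerating all triples (a,b,c) ∈ A³; |3A| = 26.
Step 5: Check 26 ≤ 109.7600? Yes ✓.

K = 14/5, Plünnecke-Ruzsa bound K³|A| ≈ 109.7600, |3A| = 26, inequality holds.


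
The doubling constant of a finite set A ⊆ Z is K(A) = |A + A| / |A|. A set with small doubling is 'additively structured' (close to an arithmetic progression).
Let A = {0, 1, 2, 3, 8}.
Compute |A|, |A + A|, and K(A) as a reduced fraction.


|A| = 5.
Compute A + A by enumerating all 25 pairs.
A + A = {0, 1, 2, 3, 4, 5, 6, 8, 9, 10, 11, 16}, so |A + A| = 12.
K = |A + A| / |A| = 12/5 (already in lowest terms) ≈ 2.4000.
Reference: AP of size 5 gives K = 9/5 ≈ 1.8000; a fully generic set of size 5 gives K ≈ 3.0000.

|A| = 5, |A + A| = 12, K = 12/5.


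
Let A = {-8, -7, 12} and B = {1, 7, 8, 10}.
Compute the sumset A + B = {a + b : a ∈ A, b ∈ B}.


A + B = {a + b : a ∈ A, b ∈ B}.
Enumerate all |A|·|B| = 3·4 = 12 pairs (a, b) and collect distinct sums.
a = -8: -8+1=-7, -8+7=-1, -8+8=0, -8+10=2
a = -7: -7+1=-6, -7+7=0, -7+8=1, -7+10=3
a = 12: 12+1=13, 12+7=19, 12+8=20, 12+10=22
Collecting distinct sums: A + B = {-7, -6, -1, 0, 1, 2, 3, 13, 19, 20, 22}
|A + B| = 11

A + B = {-7, -6, -1, 0, 1, 2, 3, 13, 19, 20, 22}


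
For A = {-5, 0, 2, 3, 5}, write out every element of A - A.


A - A = {a - a' : a, a' ∈ A}.
Compute a - a' for each ordered pair (a, a'):
a = -5: -5--5=0, -5-0=-5, -5-2=-7, -5-3=-8, -5-5=-10
a = 0: 0--5=5, 0-0=0, 0-2=-2, 0-3=-3, 0-5=-5
a = 2: 2--5=7, 2-0=2, 2-2=0, 2-3=-1, 2-5=-3
a = 3: 3--5=8, 3-0=3, 3-2=1, 3-3=0, 3-5=-2
a = 5: 5--5=10, 5-0=5, 5-2=3, 5-3=2, 5-5=0
Collecting distinct values (and noting 0 appears from a-a):
A - A = {-10, -8, -7, -5, -3, -2, -1, 0, 1, 2, 3, 5, 7, 8, 10}
|A - A| = 15

A - A = {-10, -8, -7, -5, -3, -2, -1, 0, 1, 2, 3, 5, 7, 8, 10}


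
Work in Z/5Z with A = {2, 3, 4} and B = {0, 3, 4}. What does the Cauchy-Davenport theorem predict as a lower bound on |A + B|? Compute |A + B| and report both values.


Cauchy-Davenport: |A + B| ≥ min(p, |A| + |B| - 1) for A, B nonempty in Z/pZ.
|A| = 3, |B| = 3, p = 5.
CD lower bound = min(5, 3 + 3 - 1) = min(5, 5) = 5.
Compute A + B mod 5 directly:
a = 2: 2+0=2, 2+3=0, 2+4=1
a = 3: 3+0=3, 3+3=1, 3+4=2
a = 4: 4+0=4, 4+3=2, 4+4=3
A + B = {0, 1, 2, 3, 4}, so |A + B| = 5.
Verify: 5 ≥ 5? Yes ✓.

CD lower bound = 5, actual |A + B| = 5.


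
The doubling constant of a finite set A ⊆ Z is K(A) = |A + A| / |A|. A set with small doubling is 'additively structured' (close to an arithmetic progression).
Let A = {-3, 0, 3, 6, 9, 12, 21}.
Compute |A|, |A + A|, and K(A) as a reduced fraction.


|A| = 7.
Compute A + A by enumerating all 49 pairs.
A + A = {-6, -3, 0, 3, 6, 9, 12, 15, 18, 21, 24, 27, 30, 33, 42}, so |A + A| = 15.
K = |A + A| / |A| = 15/7 (already in lowest terms) ≈ 2.1429.
Reference: AP of size 7 gives K = 13/7 ≈ 1.8571; a fully generic set of size 7 gives K ≈ 4.0000.

|A| = 7, |A + A| = 15, K = 15/7.


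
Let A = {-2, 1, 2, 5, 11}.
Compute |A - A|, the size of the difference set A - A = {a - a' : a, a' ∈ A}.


A - A = {a - a' : a, a' ∈ A}; |A| = 5.
Bounds: 2|A|-1 ≤ |A - A| ≤ |A|² - |A| + 1, i.e. 9 ≤ |A - A| ≤ 21.
Note: 0 ∈ A - A always (from a - a). The set is symmetric: if d ∈ A - A then -d ∈ A - A.
Enumerate nonzero differences d = a - a' with a > a' (then include -d):
Positive differences: {1, 3, 4, 6, 7, 9, 10, 13}
Full difference set: {0} ∪ (positive diffs) ∪ (negative diffs).
|A - A| = 1 + 2·8 = 17 (matches direct enumeration: 17).

|A - A| = 17


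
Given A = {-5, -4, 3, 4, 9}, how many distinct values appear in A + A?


A + A = {a + a' : a, a' ∈ A}; |A| = 5.
General bounds: 2|A| - 1 ≤ |A + A| ≤ |A|(|A|+1)/2, i.e. 9 ≤ |A + A| ≤ 15.
Lower bound 2|A|-1 is attained iff A is an arithmetic progression.
Enumerate sums a + a' for a ≤ a' (symmetric, so this suffices):
a = -5: -5+-5=-10, -5+-4=-9, -5+3=-2, -5+4=-1, -5+9=4
a = -4: -4+-4=-8, -4+3=-1, -4+4=0, -4+9=5
a = 3: 3+3=6, 3+4=7, 3+9=12
a = 4: 4+4=8, 4+9=13
a = 9: 9+9=18
Distinct sums: {-10, -9, -8, -2, -1, 0, 4, 5, 6, 7, 8, 12, 13, 18}
|A + A| = 14

|A + A| = 14


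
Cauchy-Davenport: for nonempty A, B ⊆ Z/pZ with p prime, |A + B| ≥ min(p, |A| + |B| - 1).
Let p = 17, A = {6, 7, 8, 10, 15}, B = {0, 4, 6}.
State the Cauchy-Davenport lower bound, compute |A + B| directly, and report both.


Cauchy-Davenport: |A + B| ≥ min(p, |A| + |B| - 1) for A, B nonempty in Z/pZ.
|A| = 5, |B| = 3, p = 17.
CD lower bound = min(17, 5 + 3 - 1) = min(17, 7) = 7.
Compute A + B mod 17 directly:
a = 6: 6+0=6, 6+4=10, 6+6=12
a = 7: 7+0=7, 7+4=11, 7+6=13
a = 8: 8+0=8, 8+4=12, 8+6=14
a = 10: 10+0=10, 10+4=14, 10+6=16
a = 15: 15+0=15, 15+4=2, 15+6=4
A + B = {2, 4, 6, 7, 8, 10, 11, 12, 13, 14, 15, 16}, so |A + B| = 12.
Verify: 12 ≥ 7? Yes ✓.

CD lower bound = 7, actual |A + B| = 12.


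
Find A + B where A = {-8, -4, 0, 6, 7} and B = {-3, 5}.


A + B = {a + b : a ∈ A, b ∈ B}.
Enumerate all |A|·|B| = 5·2 = 10 pairs (a, b) and collect distinct sums.
a = -8: -8+-3=-11, -8+5=-3
a = -4: -4+-3=-7, -4+5=1
a = 0: 0+-3=-3, 0+5=5
a = 6: 6+-3=3, 6+5=11
a = 7: 7+-3=4, 7+5=12
Collecting distinct sums: A + B = {-11, -7, -3, 1, 3, 4, 5, 11, 12}
|A + B| = 9

A + B = {-11, -7, -3, 1, 3, 4, 5, 11, 12}


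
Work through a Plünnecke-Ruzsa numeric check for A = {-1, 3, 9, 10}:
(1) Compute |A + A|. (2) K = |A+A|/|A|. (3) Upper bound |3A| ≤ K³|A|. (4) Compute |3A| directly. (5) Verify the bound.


|A| = 4.
Step 1: Compute A + A by enumerating all 16 pairs.
A + A = {-2, 2, 6, 8, 9, 12, 13, 18, 19, 20}, so |A + A| = 10.
Step 2: Doubling constant K = |A + A|/|A| = 10/4 = 10/4 ≈ 2.5000.
Step 3: Plünnecke-Ruzsa gives |3A| ≤ K³·|A| = (2.5000)³ · 4 ≈ 62.5000.
Step 4: Compute 3A = A + A + A directly by enumerating all triples (a,b,c) ∈ A³; |3A| = 20.
Step 5: Check 20 ≤ 62.5000? Yes ✓.

K = 10/4, Plünnecke-Ruzsa bound K³|A| ≈ 62.5000, |3A| = 20, inequality holds.


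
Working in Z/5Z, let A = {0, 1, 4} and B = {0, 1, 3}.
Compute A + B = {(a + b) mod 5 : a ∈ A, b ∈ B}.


Work in Z/5Z: reduce every sum a + b modulo 5.
Enumerate all 9 pairs:
a = 0: 0+0=0, 0+1=1, 0+3=3
a = 1: 1+0=1, 1+1=2, 1+3=4
a = 4: 4+0=4, 4+1=0, 4+3=2
Distinct residues collected: {0, 1, 2, 3, 4}
|A + B| = 5 (out of 5 total residues).

A + B = {0, 1, 2, 3, 4}


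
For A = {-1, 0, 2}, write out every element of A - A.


A - A = {a - a' : a, a' ∈ A}.
Compute a - a' for each ordered pair (a, a'):
a = -1: -1--1=0, -1-0=-1, -1-2=-3
a = 0: 0--1=1, 0-0=0, 0-2=-2
a = 2: 2--1=3, 2-0=2, 2-2=0
Collecting distinct values (and noting 0 appears from a-a):
A - A = {-3, -2, -1, 0, 1, 2, 3}
|A - A| = 7

A - A = {-3, -2, -1, 0, 1, 2, 3}


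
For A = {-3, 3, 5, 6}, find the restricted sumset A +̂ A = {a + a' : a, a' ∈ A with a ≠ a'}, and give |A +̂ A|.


Restricted sumset: A +̂ A = {a + a' : a ∈ A, a' ∈ A, a ≠ a'}.
Equivalently, take A + A and drop any sum 2a that is achievable ONLY as a + a for a ∈ A (i.e. sums representable only with equal summands).
Enumerate pairs (a, a') with a < a' (symmetric, so each unordered pair gives one sum; this covers all a ≠ a'):
  -3 + 3 = 0
  -3 + 5 = 2
  -3 + 6 = 3
  3 + 5 = 8
  3 + 6 = 9
  5 + 6 = 11
Collected distinct sums: {0, 2, 3, 8, 9, 11}
|A +̂ A| = 6
(Reference bound: |A +̂ A| ≥ 2|A| - 3 for |A| ≥ 2, with |A| = 4 giving ≥ 5.)

|A +̂ A| = 6


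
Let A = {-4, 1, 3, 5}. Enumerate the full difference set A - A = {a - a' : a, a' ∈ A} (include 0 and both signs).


A - A = {a - a' : a, a' ∈ A}.
Compute a - a' for each ordered pair (a, a'):
a = -4: -4--4=0, -4-1=-5, -4-3=-7, -4-5=-9
a = 1: 1--4=5, 1-1=0, 1-3=-2, 1-5=-4
a = 3: 3--4=7, 3-1=2, 3-3=0, 3-5=-2
a = 5: 5--4=9, 5-1=4, 5-3=2, 5-5=0
Collecting distinct values (and noting 0 appears from a-a):
A - A = {-9, -7, -5, -4, -2, 0, 2, 4, 5, 7, 9}
|A - A| = 11

A - A = {-9, -7, -5, -4, -2, 0, 2, 4, 5, 7, 9}


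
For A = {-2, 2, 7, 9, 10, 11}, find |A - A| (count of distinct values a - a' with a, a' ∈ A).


A - A = {a - a' : a, a' ∈ A}; |A| = 6.
Bounds: 2|A|-1 ≤ |A - A| ≤ |A|² - |A| + 1, i.e. 11 ≤ |A - A| ≤ 31.
Note: 0 ∈ A - A always (from a - a). The set is symmetric: if d ∈ A - A then -d ∈ A - A.
Enumerate nonzero differences d = a - a' with a > a' (then include -d):
Positive differences: {1, 2, 3, 4, 5, 7, 8, 9, 11, 12, 13}
Full difference set: {0} ∪ (positive diffs) ∪ (negative diffs).
|A - A| = 1 + 2·11 = 23 (matches direct enumeration: 23).

|A - A| = 23


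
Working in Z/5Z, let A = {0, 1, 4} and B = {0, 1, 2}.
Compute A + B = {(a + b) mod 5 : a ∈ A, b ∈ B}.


Work in Z/5Z: reduce every sum a + b modulo 5.
Enumerate all 9 pairs:
a = 0: 0+0=0, 0+1=1, 0+2=2
a = 1: 1+0=1, 1+1=2, 1+2=3
a = 4: 4+0=4, 4+1=0, 4+2=1
Distinct residues collected: {0, 1, 2, 3, 4}
|A + B| = 5 (out of 5 total residues).

A + B = {0, 1, 2, 3, 4}


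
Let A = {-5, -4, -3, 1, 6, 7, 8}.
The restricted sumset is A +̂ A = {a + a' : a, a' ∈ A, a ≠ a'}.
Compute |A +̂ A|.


Restricted sumset: A +̂ A = {a + a' : a ∈ A, a' ∈ A, a ≠ a'}.
Equivalently, take A + A and drop any sum 2a that is achievable ONLY as a + a for a ∈ A (i.e. sums representable only with equal summands).
Enumerate pairs (a, a') with a < a' (symmetric, so each unordered pair gives one sum; this covers all a ≠ a'):
  -5 + -4 = -9
  -5 + -3 = -8
  -5 + 1 = -4
  -5 + 6 = 1
  -5 + 7 = 2
  -5 + 8 = 3
  -4 + -3 = -7
  -4 + 1 = -3
  -4 + 6 = 2
  -4 + 7 = 3
  -4 + 8 = 4
  -3 + 1 = -2
  -3 + 6 = 3
  -3 + 7 = 4
  -3 + 8 = 5
  1 + 6 = 7
  1 + 7 = 8
  1 + 8 = 9
  6 + 7 = 13
  6 + 8 = 14
  7 + 8 = 15
Collected distinct sums: {-9, -8, -7, -4, -3, -2, 1, 2, 3, 4, 5, 7, 8, 9, 13, 14, 15}
|A +̂ A| = 17
(Reference bound: |A +̂ A| ≥ 2|A| - 3 for |A| ≥ 2, with |A| = 7 giving ≥ 11.)

|A +̂ A| = 17


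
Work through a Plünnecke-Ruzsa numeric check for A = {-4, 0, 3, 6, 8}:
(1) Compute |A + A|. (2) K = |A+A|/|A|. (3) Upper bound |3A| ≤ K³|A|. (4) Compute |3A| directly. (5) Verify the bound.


|A| = 5.
Step 1: Compute A + A by enumerating all 25 pairs.
A + A = {-8, -4, -1, 0, 2, 3, 4, 6, 8, 9, 11, 12, 14, 16}, so |A + A| = 14.
Step 2: Doubling constant K = |A + A|/|A| = 14/5 = 14/5 ≈ 2.8000.
Step 3: Plünnecke-Ruzsa gives |3A| ≤ K³·|A| = (2.8000)³ · 5 ≈ 109.7600.
Step 4: Compute 3A = A + A + A directly by enumerating all triples (a,b,c) ∈ A³; |3A| = 27.
Step 5: Check 27 ≤ 109.7600? Yes ✓.

K = 14/5, Plünnecke-Ruzsa bound K³|A| ≈ 109.7600, |3A| = 27, inequality holds.


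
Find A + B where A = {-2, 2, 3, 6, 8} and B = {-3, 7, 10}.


A + B = {a + b : a ∈ A, b ∈ B}.
Enumerate all |A|·|B| = 5·3 = 15 pairs (a, b) and collect distinct sums.
a = -2: -2+-3=-5, -2+7=5, -2+10=8
a = 2: 2+-3=-1, 2+7=9, 2+10=12
a = 3: 3+-3=0, 3+7=10, 3+10=13
a = 6: 6+-3=3, 6+7=13, 6+10=16
a = 8: 8+-3=5, 8+7=15, 8+10=18
Collecting distinct sums: A + B = {-5, -1, 0, 3, 5, 8, 9, 10, 12, 13, 15, 16, 18}
|A + B| = 13

A + B = {-5, -1, 0, 3, 5, 8, 9, 10, 12, 13, 15, 16, 18}


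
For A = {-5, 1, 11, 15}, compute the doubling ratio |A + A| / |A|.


|A| = 4.
Compute A + A by enumerating all 16 pairs.
A + A = {-10, -4, 2, 6, 10, 12, 16, 22, 26, 30}, so |A + A| = 10.
K = |A + A| / |A| = 10/4 = 5/2 ≈ 2.5000.
Reference: AP of size 4 gives K = 7/4 ≈ 1.7500; a fully generic set of size 4 gives K ≈ 2.5000.

|A| = 4, |A + A| = 10, K = 10/4 = 5/2.


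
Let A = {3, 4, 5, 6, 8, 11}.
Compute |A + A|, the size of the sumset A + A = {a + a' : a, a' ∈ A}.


A + A = {a + a' : a, a' ∈ A}; |A| = 6.
General bounds: 2|A| - 1 ≤ |A + A| ≤ |A|(|A|+1)/2, i.e. 11 ≤ |A + A| ≤ 21.
Lower bound 2|A|-1 is attained iff A is an arithmetic progression.
Enumerate sums a + a' for a ≤ a' (symmetric, so this suffices):
a = 3: 3+3=6, 3+4=7, 3+5=8, 3+6=9, 3+8=11, 3+11=14
a = 4: 4+4=8, 4+5=9, 4+6=10, 4+8=12, 4+11=15
a = 5: 5+5=10, 5+6=11, 5+8=13, 5+11=16
a = 6: 6+6=12, 6+8=14, 6+11=17
a = 8: 8+8=16, 8+11=19
a = 11: 11+11=22
Distinct sums: {6, 7, 8, 9, 10, 11, 12, 13, 14, 15, 16, 17, 19, 22}
|A + A| = 14

|A + A| = 14


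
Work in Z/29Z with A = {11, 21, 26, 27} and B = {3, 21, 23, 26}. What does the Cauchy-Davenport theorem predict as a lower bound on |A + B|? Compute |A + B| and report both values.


Cauchy-Davenport: |A + B| ≥ min(p, |A| + |B| - 1) for A, B nonempty in Z/pZ.
|A| = 4, |B| = 4, p = 29.
CD lower bound = min(29, 4 + 4 - 1) = min(29, 7) = 7.
Compute A + B mod 29 directly:
a = 11: 11+3=14, 11+21=3, 11+23=5, 11+26=8
a = 21: 21+3=24, 21+21=13, 21+23=15, 21+26=18
a = 26: 26+3=0, 26+21=18, 26+23=20, 26+26=23
a = 27: 27+3=1, 27+21=19, 27+23=21, 27+26=24
A + B = {0, 1, 3, 5, 8, 13, 14, 15, 18, 19, 20, 21, 23, 24}, so |A + B| = 14.
Verify: 14 ≥ 7? Yes ✓.

CD lower bound = 7, actual |A + B| = 14.


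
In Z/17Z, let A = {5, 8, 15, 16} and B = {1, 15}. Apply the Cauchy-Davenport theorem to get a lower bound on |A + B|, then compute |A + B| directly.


Cauchy-Davenport: |A + B| ≥ min(p, |A| + |B| - 1) for A, B nonempty in Z/pZ.
|A| = 4, |B| = 2, p = 17.
CD lower bound = min(17, 4 + 2 - 1) = min(17, 5) = 5.
Compute A + B mod 17 directly:
a = 5: 5+1=6, 5+15=3
a = 8: 8+1=9, 8+15=6
a = 15: 15+1=16, 15+15=13
a = 16: 16+1=0, 16+15=14
A + B = {0, 3, 6, 9, 13, 14, 16}, so |A + B| = 7.
Verify: 7 ≥ 5? Yes ✓.

CD lower bound = 5, actual |A + B| = 7.


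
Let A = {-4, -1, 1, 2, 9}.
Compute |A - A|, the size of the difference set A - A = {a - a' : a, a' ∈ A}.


A - A = {a - a' : a, a' ∈ A}; |A| = 5.
Bounds: 2|A|-1 ≤ |A - A| ≤ |A|² - |A| + 1, i.e. 9 ≤ |A - A| ≤ 21.
Note: 0 ∈ A - A always (from a - a). The set is symmetric: if d ∈ A - A then -d ∈ A - A.
Enumerate nonzero differences d = a - a' with a > a' (then include -d):
Positive differences: {1, 2, 3, 5, 6, 7, 8, 10, 13}
Full difference set: {0} ∪ (positive diffs) ∪ (negative diffs).
|A - A| = 1 + 2·9 = 19 (matches direct enumeration: 19).

|A - A| = 19


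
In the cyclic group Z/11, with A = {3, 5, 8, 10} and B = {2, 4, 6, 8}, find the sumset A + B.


Work in Z/11Z: reduce every sum a + b modulo 11.
Enumerate all 16 pairs:
a = 3: 3+2=5, 3+4=7, 3+6=9, 3+8=0
a = 5: 5+2=7, 5+4=9, 5+6=0, 5+8=2
a = 8: 8+2=10, 8+4=1, 8+6=3, 8+8=5
a = 10: 10+2=1, 10+4=3, 10+6=5, 10+8=7
Distinct residues collected: {0, 1, 2, 3, 5, 7, 9, 10}
|A + B| = 8 (out of 11 total residues).

A + B = {0, 1, 2, 3, 5, 7, 9, 10}


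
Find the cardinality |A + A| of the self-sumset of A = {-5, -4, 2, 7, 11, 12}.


A + A = {a + a' : a, a' ∈ A}; |A| = 6.
General bounds: 2|A| - 1 ≤ |A + A| ≤ |A|(|A|+1)/2, i.e. 11 ≤ |A + A| ≤ 21.
Lower bound 2|A|-1 is attained iff A is an arithmetic progression.
Enumerate sums a + a' for a ≤ a' (symmetric, so this suffices):
a = -5: -5+-5=-10, -5+-4=-9, -5+2=-3, -5+7=2, -5+11=6, -5+12=7
a = -4: -4+-4=-8, -4+2=-2, -4+7=3, -4+11=7, -4+12=8
a = 2: 2+2=4, 2+7=9, 2+11=13, 2+12=14
a = 7: 7+7=14, 7+11=18, 7+12=19
a = 11: 11+11=22, 11+12=23
a = 12: 12+12=24
Distinct sums: {-10, -9, -8, -3, -2, 2, 3, 4, 6, 7, 8, 9, 13, 14, 18, 19, 22, 23, 24}
|A + A| = 19

|A + A| = 19


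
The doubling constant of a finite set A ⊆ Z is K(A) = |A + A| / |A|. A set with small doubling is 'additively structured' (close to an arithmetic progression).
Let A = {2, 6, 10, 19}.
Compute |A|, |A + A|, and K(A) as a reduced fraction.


|A| = 4.
Compute A + A by enumerating all 16 pairs.
A + A = {4, 8, 12, 16, 20, 21, 25, 29, 38}, so |A + A| = 9.
K = |A + A| / |A| = 9/4 (already in lowest terms) ≈ 2.2500.
Reference: AP of size 4 gives K = 7/4 ≈ 1.7500; a fully generic set of size 4 gives K ≈ 2.5000.

|A| = 4, |A + A| = 9, K = 9/4.


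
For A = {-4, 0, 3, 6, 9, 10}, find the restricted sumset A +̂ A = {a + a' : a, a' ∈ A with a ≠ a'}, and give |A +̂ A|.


Restricted sumset: A +̂ A = {a + a' : a ∈ A, a' ∈ A, a ≠ a'}.
Equivalently, take A + A and drop any sum 2a that is achievable ONLY as a + a for a ∈ A (i.e. sums representable only with equal summands).
Enumerate pairs (a, a') with a < a' (symmetric, so each unordered pair gives one sum; this covers all a ≠ a'):
  -4 + 0 = -4
  -4 + 3 = -1
  -4 + 6 = 2
  -4 + 9 = 5
  -4 + 10 = 6
  0 + 3 = 3
  0 + 6 = 6
  0 + 9 = 9
  0 + 10 = 10
  3 + 6 = 9
  3 + 9 = 12
  3 + 10 = 13
  6 + 9 = 15
  6 + 10 = 16
  9 + 10 = 19
Collected distinct sums: {-4, -1, 2, 3, 5, 6, 9, 10, 12, 13, 15, 16, 19}
|A +̂ A| = 13
(Reference bound: |A +̂ A| ≥ 2|A| - 3 for |A| ≥ 2, with |A| = 6 giving ≥ 9.)

|A +̂ A| = 13


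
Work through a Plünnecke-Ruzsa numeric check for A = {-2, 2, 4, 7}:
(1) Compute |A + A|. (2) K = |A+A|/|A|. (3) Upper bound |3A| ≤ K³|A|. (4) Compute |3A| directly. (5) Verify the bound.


|A| = 4.
Step 1: Compute A + A by enumerating all 16 pairs.
A + A = {-4, 0, 2, 4, 5, 6, 8, 9, 11, 14}, so |A + A| = 10.
Step 2: Doubling constant K = |A + A|/|A| = 10/4 = 10/4 ≈ 2.5000.
Step 3: Plünnecke-Ruzsa gives |3A| ≤ K³·|A| = (2.5000)³ · 4 ≈ 62.5000.
Step 4: Compute 3A = A + A + A directly by enumerating all triples (a,b,c) ∈ A³; |3A| = 18.
Step 5: Check 18 ≤ 62.5000? Yes ✓.

K = 10/4, Plünnecke-Ruzsa bound K³|A| ≈ 62.5000, |3A| = 18, inequality holds.


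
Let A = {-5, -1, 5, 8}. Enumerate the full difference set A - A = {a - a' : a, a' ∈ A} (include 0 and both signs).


A - A = {a - a' : a, a' ∈ A}.
Compute a - a' for each ordered pair (a, a'):
a = -5: -5--5=0, -5--1=-4, -5-5=-10, -5-8=-13
a = -1: -1--5=4, -1--1=0, -1-5=-6, -1-8=-9
a = 5: 5--5=10, 5--1=6, 5-5=0, 5-8=-3
a = 8: 8--5=13, 8--1=9, 8-5=3, 8-8=0
Collecting distinct values (and noting 0 appears from a-a):
A - A = {-13, -10, -9, -6, -4, -3, 0, 3, 4, 6, 9, 10, 13}
|A - A| = 13

A - A = {-13, -10, -9, -6, -4, -3, 0, 3, 4, 6, 9, 10, 13}


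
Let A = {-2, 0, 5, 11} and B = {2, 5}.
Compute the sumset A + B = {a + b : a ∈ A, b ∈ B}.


A + B = {a + b : a ∈ A, b ∈ B}.
Enumerate all |A|·|B| = 4·2 = 8 pairs (a, b) and collect distinct sums.
a = -2: -2+2=0, -2+5=3
a = 0: 0+2=2, 0+5=5
a = 5: 5+2=7, 5+5=10
a = 11: 11+2=13, 11+5=16
Collecting distinct sums: A + B = {0, 2, 3, 5, 7, 10, 13, 16}
|A + B| = 8

A + B = {0, 2, 3, 5, 7, 10, 13, 16}


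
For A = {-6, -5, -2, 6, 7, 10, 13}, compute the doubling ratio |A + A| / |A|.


|A| = 7.
Compute A + A by enumerating all 49 pairs.
A + A = {-12, -11, -10, -8, -7, -4, 0, 1, 2, 4, 5, 7, 8, 11, 12, 13, 14, 16, 17, 19, 20, 23, 26}, so |A + A| = 23.
K = |A + A| / |A| = 23/7 (already in lowest terms) ≈ 3.2857.
Reference: AP of size 7 gives K = 13/7 ≈ 1.8571; a fully generic set of size 7 gives K ≈ 4.0000.

|A| = 7, |A + A| = 23, K = 23/7.


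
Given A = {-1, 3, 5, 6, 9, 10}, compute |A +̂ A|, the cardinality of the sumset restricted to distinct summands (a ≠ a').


Restricted sumset: A +̂ A = {a + a' : a ∈ A, a' ∈ A, a ≠ a'}.
Equivalently, take A + A and drop any sum 2a that is achievable ONLY as a + a for a ∈ A (i.e. sums representable only with equal summands).
Enumerate pairs (a, a') with a < a' (symmetric, so each unordered pair gives one sum; this covers all a ≠ a'):
  -1 + 3 = 2
  -1 + 5 = 4
  -1 + 6 = 5
  -1 + 9 = 8
  -1 + 10 = 9
  3 + 5 = 8
  3 + 6 = 9
  3 + 9 = 12
  3 + 10 = 13
  5 + 6 = 11
  5 + 9 = 14
  5 + 10 = 15
  6 + 9 = 15
  6 + 10 = 16
  9 + 10 = 19
Collected distinct sums: {2, 4, 5, 8, 9, 11, 12, 13, 14, 15, 16, 19}
|A +̂ A| = 12
(Reference bound: |A +̂ A| ≥ 2|A| - 3 for |A| ≥ 2, with |A| = 6 giving ≥ 9.)

|A +̂ A| = 12


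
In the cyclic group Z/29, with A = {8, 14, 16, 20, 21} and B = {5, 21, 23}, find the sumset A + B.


Work in Z/29Z: reduce every sum a + b modulo 29.
Enumerate all 15 pairs:
a = 8: 8+5=13, 8+21=0, 8+23=2
a = 14: 14+5=19, 14+21=6, 14+23=8
a = 16: 16+5=21, 16+21=8, 16+23=10
a = 20: 20+5=25, 20+21=12, 20+23=14
a = 21: 21+5=26, 21+21=13, 21+23=15
Distinct residues collected: {0, 2, 6, 8, 10, 12, 13, 14, 15, 19, 21, 25, 26}
|A + B| = 13 (out of 29 total residues).

A + B = {0, 2, 6, 8, 10, 12, 13, 14, 15, 19, 21, 25, 26}


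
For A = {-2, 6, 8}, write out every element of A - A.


A - A = {a - a' : a, a' ∈ A}.
Compute a - a' for each ordered pair (a, a'):
a = -2: -2--2=0, -2-6=-8, -2-8=-10
a = 6: 6--2=8, 6-6=0, 6-8=-2
a = 8: 8--2=10, 8-6=2, 8-8=0
Collecting distinct values (and noting 0 appears from a-a):
A - A = {-10, -8, -2, 0, 2, 8, 10}
|A - A| = 7

A - A = {-10, -8, -2, 0, 2, 8, 10}


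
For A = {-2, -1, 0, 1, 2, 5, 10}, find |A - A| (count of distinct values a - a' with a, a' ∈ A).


A - A = {a - a' : a, a' ∈ A}; |A| = 7.
Bounds: 2|A|-1 ≤ |A - A| ≤ |A|² - |A| + 1, i.e. 13 ≤ |A - A| ≤ 43.
Note: 0 ∈ A - A always (from a - a). The set is symmetric: if d ∈ A - A then -d ∈ A - A.
Enumerate nonzero differences d = a - a' with a > a' (then include -d):
Positive differences: {1, 2, 3, 4, 5, 6, 7, 8, 9, 10, 11, 12}
Full difference set: {0} ∪ (positive diffs) ∪ (negative diffs).
|A - A| = 1 + 2·12 = 25 (matches direct enumeration: 25).

|A - A| = 25


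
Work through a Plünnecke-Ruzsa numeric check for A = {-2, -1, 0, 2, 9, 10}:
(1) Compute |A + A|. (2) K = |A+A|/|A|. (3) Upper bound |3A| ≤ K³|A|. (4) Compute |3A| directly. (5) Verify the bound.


|A| = 6.
Step 1: Compute A + A by enumerating all 36 pairs.
A + A = {-4, -3, -2, -1, 0, 1, 2, 4, 7, 8, 9, 10, 11, 12, 18, 19, 20}, so |A + A| = 17.
Step 2: Doubling constant K = |A + A|/|A| = 17/6 = 17/6 ≈ 2.8333.
Step 3: Plünnecke-Ruzsa gives |3A| ≤ K³·|A| = (2.8333)³ · 6 ≈ 136.4722.
Step 4: Compute 3A = A + A + A directly by enumerating all triples (a,b,c) ∈ A³; |3A| = 32.
Step 5: Check 32 ≤ 136.4722? Yes ✓.

K = 17/6, Plünnecke-Ruzsa bound K³|A| ≈ 136.4722, |3A| = 32, inequality holds.


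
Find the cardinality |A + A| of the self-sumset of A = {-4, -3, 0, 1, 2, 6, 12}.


A + A = {a + a' : a, a' ∈ A}; |A| = 7.
General bounds: 2|A| - 1 ≤ |A + A| ≤ |A|(|A|+1)/2, i.e. 13 ≤ |A + A| ≤ 28.
Lower bound 2|A|-1 is attained iff A is an arithmetic progression.
Enumerate sums a + a' for a ≤ a' (symmetric, so this suffices):
a = -4: -4+-4=-8, -4+-3=-7, -4+0=-4, -4+1=-3, -4+2=-2, -4+6=2, -4+12=8
a = -3: -3+-3=-6, -3+0=-3, -3+1=-2, -3+2=-1, -3+6=3, -3+12=9
a = 0: 0+0=0, 0+1=1, 0+2=2, 0+6=6, 0+12=12
a = 1: 1+1=2, 1+2=3, 1+6=7, 1+12=13
a = 2: 2+2=4, 2+6=8, 2+12=14
a = 6: 6+6=12, 6+12=18
a = 12: 12+12=24
Distinct sums: {-8, -7, -6, -4, -3, -2, -1, 0, 1, 2, 3, 4, 6, 7, 8, 9, 12, 13, 14, 18, 24}
|A + A| = 21

|A + A| = 21


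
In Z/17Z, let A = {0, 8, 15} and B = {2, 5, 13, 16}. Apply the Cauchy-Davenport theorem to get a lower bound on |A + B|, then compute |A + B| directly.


Cauchy-Davenport: |A + B| ≥ min(p, |A| + |B| - 1) for A, B nonempty in Z/pZ.
|A| = 3, |B| = 4, p = 17.
CD lower bound = min(17, 3 + 4 - 1) = min(17, 6) = 6.
Compute A + B mod 17 directly:
a = 0: 0+2=2, 0+5=5, 0+13=13, 0+16=16
a = 8: 8+2=10, 8+5=13, 8+13=4, 8+16=7
a = 15: 15+2=0, 15+5=3, 15+13=11, 15+16=14
A + B = {0, 2, 3, 4, 5, 7, 10, 11, 13, 14, 16}, so |A + B| = 11.
Verify: 11 ≥ 6? Yes ✓.

CD lower bound = 6, actual |A + B| = 11.


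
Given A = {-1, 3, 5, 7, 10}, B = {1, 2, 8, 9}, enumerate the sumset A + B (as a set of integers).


A + B = {a + b : a ∈ A, b ∈ B}.
Enumerate all |A|·|B| = 5·4 = 20 pairs (a, b) and collect distinct sums.
a = -1: -1+1=0, -1+2=1, -1+8=7, -1+9=8
a = 3: 3+1=4, 3+2=5, 3+8=11, 3+9=12
a = 5: 5+1=6, 5+2=7, 5+8=13, 5+9=14
a = 7: 7+1=8, 7+2=9, 7+8=15, 7+9=16
a = 10: 10+1=11, 10+2=12, 10+8=18, 10+9=19
Collecting distinct sums: A + B = {0, 1, 4, 5, 6, 7, 8, 9, 11, 12, 13, 14, 15, 16, 18, 19}
|A + B| = 16

A + B = {0, 1, 4, 5, 6, 7, 8, 9, 11, 12, 13, 14, 15, 16, 18, 19}


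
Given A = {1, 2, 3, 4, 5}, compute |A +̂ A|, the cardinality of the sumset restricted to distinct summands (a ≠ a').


Restricted sumset: A +̂ A = {a + a' : a ∈ A, a' ∈ A, a ≠ a'}.
Equivalently, take A + A and drop any sum 2a that is achievable ONLY as a + a for a ∈ A (i.e. sums representable only with equal summands).
Enumerate pairs (a, a') with a < a' (symmetric, so each unordered pair gives one sum; this covers all a ≠ a'):
  1 + 2 = 3
  1 + 3 = 4
  1 + 4 = 5
  1 + 5 = 6
  2 + 3 = 5
  2 + 4 = 6
  2 + 5 = 7
  3 + 4 = 7
  3 + 5 = 8
  4 + 5 = 9
Collected distinct sums: {3, 4, 5, 6, 7, 8, 9}
|A +̂ A| = 7
(Reference bound: |A +̂ A| ≥ 2|A| - 3 for |A| ≥ 2, with |A| = 5 giving ≥ 7.)

|A +̂ A| = 7


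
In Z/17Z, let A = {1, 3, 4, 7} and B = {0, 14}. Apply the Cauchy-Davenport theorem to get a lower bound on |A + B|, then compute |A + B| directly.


Cauchy-Davenport: |A + B| ≥ min(p, |A| + |B| - 1) for A, B nonempty in Z/pZ.
|A| = 4, |B| = 2, p = 17.
CD lower bound = min(17, 4 + 2 - 1) = min(17, 5) = 5.
Compute A + B mod 17 directly:
a = 1: 1+0=1, 1+14=15
a = 3: 3+0=3, 3+14=0
a = 4: 4+0=4, 4+14=1
a = 7: 7+0=7, 7+14=4
A + B = {0, 1, 3, 4, 7, 15}, so |A + B| = 6.
Verify: 6 ≥ 5? Yes ✓.

CD lower bound = 5, actual |A + B| = 6.


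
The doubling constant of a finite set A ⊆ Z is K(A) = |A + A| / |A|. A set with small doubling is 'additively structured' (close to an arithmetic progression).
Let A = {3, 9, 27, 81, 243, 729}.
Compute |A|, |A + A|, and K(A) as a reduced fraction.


|A| = 6.
Compute A + A by enumerating all 36 pairs.
A + A = {6, 12, 18, 30, 36, 54, 84, 90, 108, 162, 246, 252, 270, 324, 486, 732, 738, 756, 810, 972, 1458}, so |A + A| = 21.
K = |A + A| / |A| = 21/6 = 7/2 ≈ 3.5000.
Reference: AP of size 6 gives K = 11/6 ≈ 1.8333; a fully generic set of size 6 gives K ≈ 3.5000.

|A| = 6, |A + A| = 21, K = 21/6 = 7/2.


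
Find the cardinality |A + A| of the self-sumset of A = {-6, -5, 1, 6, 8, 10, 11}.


A + A = {a + a' : a, a' ∈ A}; |A| = 7.
General bounds: 2|A| - 1 ≤ |A + A| ≤ |A|(|A|+1)/2, i.e. 13 ≤ |A + A| ≤ 28.
Lower bound 2|A|-1 is attained iff A is an arithmetic progression.
Enumerate sums a + a' for a ≤ a' (symmetric, so this suffices):
a = -6: -6+-6=-12, -6+-5=-11, -6+1=-5, -6+6=0, -6+8=2, -6+10=4, -6+11=5
a = -5: -5+-5=-10, -5+1=-4, -5+6=1, -5+8=3, -5+10=5, -5+11=6
a = 1: 1+1=2, 1+6=7, 1+8=9, 1+10=11, 1+11=12
a = 6: 6+6=12, 6+8=14, 6+10=16, 6+11=17
a = 8: 8+8=16, 8+10=18, 8+11=19
a = 10: 10+10=20, 10+11=21
a = 11: 11+11=22
Distinct sums: {-12, -11, -10, -5, -4, 0, 1, 2, 3, 4, 5, 6, 7, 9, 11, 12, 14, 16, 17, 18, 19, 20, 21, 22}
|A + A| = 24

|A + A| = 24


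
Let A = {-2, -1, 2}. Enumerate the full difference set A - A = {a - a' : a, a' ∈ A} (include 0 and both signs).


A - A = {a - a' : a, a' ∈ A}.
Compute a - a' for each ordered pair (a, a'):
a = -2: -2--2=0, -2--1=-1, -2-2=-4
a = -1: -1--2=1, -1--1=0, -1-2=-3
a = 2: 2--2=4, 2--1=3, 2-2=0
Collecting distinct values (and noting 0 appears from a-a):
A - A = {-4, -3, -1, 0, 1, 3, 4}
|A - A| = 7

A - A = {-4, -3, -1, 0, 1, 3, 4}


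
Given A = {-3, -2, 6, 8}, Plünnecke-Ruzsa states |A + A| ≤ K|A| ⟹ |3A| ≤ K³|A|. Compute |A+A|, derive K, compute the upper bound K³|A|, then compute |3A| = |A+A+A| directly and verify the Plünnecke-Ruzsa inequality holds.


|A| = 4.
Step 1: Compute A + A by enumerating all 16 pairs.
A + A = {-6, -5, -4, 3, 4, 5, 6, 12, 14, 16}, so |A + A| = 10.
Step 2: Doubling constant K = |A + A|/|A| = 10/4 = 10/4 ≈ 2.5000.
Step 3: Plünnecke-Ruzsa gives |3A| ≤ K³·|A| = (2.5000)³ · 4 ≈ 62.5000.
Step 4: Compute 3A = A + A + A directly by enumerating all triples (a,b,c) ∈ A³; |3A| = 19.
Step 5: Check 19 ≤ 62.5000? Yes ✓.

K = 10/4, Plünnecke-Ruzsa bound K³|A| ≈ 62.5000, |3A| = 19, inequality holds.


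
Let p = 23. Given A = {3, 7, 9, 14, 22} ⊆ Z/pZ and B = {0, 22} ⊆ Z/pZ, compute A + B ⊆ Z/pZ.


Work in Z/23Z: reduce every sum a + b modulo 23.
Enumerate all 10 pairs:
a = 3: 3+0=3, 3+22=2
a = 7: 7+0=7, 7+22=6
a = 9: 9+0=9, 9+22=8
a = 14: 14+0=14, 14+22=13
a = 22: 22+0=22, 22+22=21
Distinct residues collected: {2, 3, 6, 7, 8, 9, 13, 14, 21, 22}
|A + B| = 10 (out of 23 total residues).

A + B = {2, 3, 6, 7, 8, 9, 13, 14, 21, 22}


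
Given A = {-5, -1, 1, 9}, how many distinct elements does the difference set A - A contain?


A - A = {a - a' : a, a' ∈ A}; |A| = 4.
Bounds: 2|A|-1 ≤ |A - A| ≤ |A|² - |A| + 1, i.e. 7 ≤ |A - A| ≤ 13.
Note: 0 ∈ A - A always (from a - a). The set is symmetric: if d ∈ A - A then -d ∈ A - A.
Enumerate nonzero differences d = a - a' with a > a' (then include -d):
Positive differences: {2, 4, 6, 8, 10, 14}
Full difference set: {0} ∪ (positive diffs) ∪ (negative diffs).
|A - A| = 1 + 2·6 = 13 (matches direct enumeration: 13).

|A - A| = 13


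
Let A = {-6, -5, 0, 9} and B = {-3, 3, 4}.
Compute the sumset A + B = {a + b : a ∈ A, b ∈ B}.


A + B = {a + b : a ∈ A, b ∈ B}.
Enumerate all |A|·|B| = 4·3 = 12 pairs (a, b) and collect distinct sums.
a = -6: -6+-3=-9, -6+3=-3, -6+4=-2
a = -5: -5+-3=-8, -5+3=-2, -5+4=-1
a = 0: 0+-3=-3, 0+3=3, 0+4=4
a = 9: 9+-3=6, 9+3=12, 9+4=13
Collecting distinct sums: A + B = {-9, -8, -3, -2, -1, 3, 4, 6, 12, 13}
|A + B| = 10

A + B = {-9, -8, -3, -2, -1, 3, 4, 6, 12, 13}


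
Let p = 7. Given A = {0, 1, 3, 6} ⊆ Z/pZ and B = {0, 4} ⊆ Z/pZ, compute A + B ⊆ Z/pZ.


Work in Z/7Z: reduce every sum a + b modulo 7.
Enumerate all 8 pairs:
a = 0: 0+0=0, 0+4=4
a = 1: 1+0=1, 1+4=5
a = 3: 3+0=3, 3+4=0
a = 6: 6+0=6, 6+4=3
Distinct residues collected: {0, 1, 3, 4, 5, 6}
|A + B| = 6 (out of 7 total residues).

A + B = {0, 1, 3, 4, 5, 6}


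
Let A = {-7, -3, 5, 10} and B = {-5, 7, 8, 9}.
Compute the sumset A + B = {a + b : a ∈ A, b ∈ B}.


A + B = {a + b : a ∈ A, b ∈ B}.
Enumerate all |A|·|B| = 4·4 = 16 pairs (a, b) and collect distinct sums.
a = -7: -7+-5=-12, -7+7=0, -7+8=1, -7+9=2
a = -3: -3+-5=-8, -3+7=4, -3+8=5, -3+9=6
a = 5: 5+-5=0, 5+7=12, 5+8=13, 5+9=14
a = 10: 10+-5=5, 10+7=17, 10+8=18, 10+9=19
Collecting distinct sums: A + B = {-12, -8, 0, 1, 2, 4, 5, 6, 12, 13, 14, 17, 18, 19}
|A + B| = 14

A + B = {-12, -8, 0, 1, 2, 4, 5, 6, 12, 13, 14, 17, 18, 19}


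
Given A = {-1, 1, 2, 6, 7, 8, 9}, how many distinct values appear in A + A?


A + A = {a + a' : a, a' ∈ A}; |A| = 7.
General bounds: 2|A| - 1 ≤ |A + A| ≤ |A|(|A|+1)/2, i.e. 13 ≤ |A + A| ≤ 28.
Lower bound 2|A|-1 is attained iff A is an arithmetic progression.
Enumerate sums a + a' for a ≤ a' (symmetric, so this suffices):
a = -1: -1+-1=-2, -1+1=0, -1+2=1, -1+6=5, -1+7=6, -1+8=7, -1+9=8
a = 1: 1+1=2, 1+2=3, 1+6=7, 1+7=8, 1+8=9, 1+9=10
a = 2: 2+2=4, 2+6=8, 2+7=9, 2+8=10, 2+9=11
a = 6: 6+6=12, 6+7=13, 6+8=14, 6+9=15
a = 7: 7+7=14, 7+8=15, 7+9=16
a = 8: 8+8=16, 8+9=17
a = 9: 9+9=18
Distinct sums: {-2, 0, 1, 2, 3, 4, 5, 6, 7, 8, 9, 10, 11, 12, 13, 14, 15, 16, 17, 18}
|A + A| = 20

|A + A| = 20


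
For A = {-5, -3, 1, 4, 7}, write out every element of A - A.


A - A = {a - a' : a, a' ∈ A}.
Compute a - a' for each ordered pair (a, a'):
a = -5: -5--5=0, -5--3=-2, -5-1=-6, -5-4=-9, -5-7=-12
a = -3: -3--5=2, -3--3=0, -3-1=-4, -3-4=-7, -3-7=-10
a = 1: 1--5=6, 1--3=4, 1-1=0, 1-4=-3, 1-7=-6
a = 4: 4--5=9, 4--3=7, 4-1=3, 4-4=0, 4-7=-3
a = 7: 7--5=12, 7--3=10, 7-1=6, 7-4=3, 7-7=0
Collecting distinct values (and noting 0 appears from a-a):
A - A = {-12, -10, -9, -7, -6, -4, -3, -2, 0, 2, 3, 4, 6, 7, 9, 10, 12}
|A - A| = 17

A - A = {-12, -10, -9, -7, -6, -4, -3, -2, 0, 2, 3, 4, 6, 7, 9, 10, 12}
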